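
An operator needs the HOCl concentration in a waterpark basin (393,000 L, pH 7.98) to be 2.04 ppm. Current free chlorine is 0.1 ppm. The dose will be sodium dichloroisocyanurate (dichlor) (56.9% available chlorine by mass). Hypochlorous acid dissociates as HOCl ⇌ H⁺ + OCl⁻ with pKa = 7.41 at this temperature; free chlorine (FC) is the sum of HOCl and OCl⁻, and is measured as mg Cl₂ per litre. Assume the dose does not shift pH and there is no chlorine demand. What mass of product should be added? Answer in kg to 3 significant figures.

6.57 kg

[OCl⁻]/[HOCl] = 10^(pH − pKa) = 10^(7.98 − 7.41) = 3.715; fraction as HOCl = 1/(1 + 3.715) = 0.2121.
Free chlorine required for 2.04 ppm HOCl: 2.04 / 0.2121 = 9.619 ppm.
FC to add: 9.619 − 0.1 = 9.519 mg/L as Cl₂.
Cl₂ equivalent: 9.519 mg/L × 393,000 L = 3741 g.
Product at 56.9% available Cl: 3741 / 0.569 = 6575 g.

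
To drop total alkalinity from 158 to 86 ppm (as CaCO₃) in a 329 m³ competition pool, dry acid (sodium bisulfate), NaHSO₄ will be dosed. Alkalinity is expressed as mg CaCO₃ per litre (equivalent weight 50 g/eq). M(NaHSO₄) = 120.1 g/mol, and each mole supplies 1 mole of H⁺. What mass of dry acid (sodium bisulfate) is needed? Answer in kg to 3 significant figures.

56.9 kg

Volume: 329 m³ = 329,000 L.
Alkalinity to neutralize: (158 − 86) = 72 mg/L as CaCO₃ × 329,000 L = 23,690 g as CaCO₃.
Equivalents of H⁺ required: 23,690 ÷ 50 g/eq = 473.8 eq = 473.8 mol NaHSO₄.
Mass of NaHSO₄: 473.8 × 120.1 = 56,900 g.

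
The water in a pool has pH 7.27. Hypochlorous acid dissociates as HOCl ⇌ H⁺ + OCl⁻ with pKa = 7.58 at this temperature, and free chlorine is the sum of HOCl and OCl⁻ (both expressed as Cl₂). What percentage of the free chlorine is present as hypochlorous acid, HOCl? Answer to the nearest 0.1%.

[OCl⁻]/[HOCl] = 10^(pH − pKa) = 10^(7.27 − 7.58) = 10^-0.31 = 0.4898.
Fraction as HOCl = 1 / (1 + 0.4898) = 0.6712.

67.1%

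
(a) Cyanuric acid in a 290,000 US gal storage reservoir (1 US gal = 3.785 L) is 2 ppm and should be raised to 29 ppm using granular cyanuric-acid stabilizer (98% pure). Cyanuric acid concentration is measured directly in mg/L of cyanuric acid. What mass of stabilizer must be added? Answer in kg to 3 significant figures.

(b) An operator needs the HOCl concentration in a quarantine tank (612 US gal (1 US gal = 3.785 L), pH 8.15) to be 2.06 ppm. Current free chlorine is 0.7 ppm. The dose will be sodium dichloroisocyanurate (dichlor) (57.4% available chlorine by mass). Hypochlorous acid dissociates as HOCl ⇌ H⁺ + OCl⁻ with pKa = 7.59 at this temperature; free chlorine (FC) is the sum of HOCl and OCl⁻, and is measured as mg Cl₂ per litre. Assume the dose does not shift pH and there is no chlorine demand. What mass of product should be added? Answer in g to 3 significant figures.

(a) 30.2 kg; (b) 35.7 g

(a) Volume: 290,000 US gal × 3.785 L/gal = 1,097,650 L.
(a) CYA to add: (29 − 2) = 27 mg/L × 1,097,650 L = 29,640 g cyanuric acid.
(a) At 98% purity: 29,640 / 0.98 = 30,240 g product.

(b) Volume: 612 US gal × 3.785 L/gal = 2,316 L.
(b) [OCl⁻]/[HOCl] = 10^(pH − pKa) = 10^(8.15 − 7.59) = 3.631; fraction as HOCl = 1/(1 + 3.631) = 0.2159.
(b) Free chlorine required for 2.06 ppm HOCl: 2.06 / 0.2159 = 9.539 ppm.
(b) FC to add: 9.539 − 0.7 = 8.839 mg/L as Cl₂.
(b) Cl₂ equivalent: 8.839 mg/L × 2,316 L = 20.48 g.
(b) Product at 57.4% available Cl: 20.48 / 0.574 = 35.67 g.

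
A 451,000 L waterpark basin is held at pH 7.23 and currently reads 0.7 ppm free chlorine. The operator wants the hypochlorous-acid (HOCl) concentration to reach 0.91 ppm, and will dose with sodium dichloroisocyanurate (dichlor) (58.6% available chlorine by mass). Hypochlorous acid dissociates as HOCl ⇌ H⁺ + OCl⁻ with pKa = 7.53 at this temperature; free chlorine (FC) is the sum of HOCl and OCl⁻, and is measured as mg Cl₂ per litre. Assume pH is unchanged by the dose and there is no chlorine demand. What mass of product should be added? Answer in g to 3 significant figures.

513 g

[OCl⁻]/[HOCl] = 10^(pH − pKa) = 10^(7.23 − 7.53) = 0.5012; fraction as HOCl = 1/(1 + 0.5012) = 0.6661.
Free chlorine required for 0.91 ppm HOCl: 0.91 / 0.6661 = 1.366 ppm.
FC to add: 1.366 − 0.7 = 0.6661 mg/L as Cl₂.
Cl₂ equivalent: 0.6661 mg/L × 451,000 L = 300.4 g.
Product at 58.6% available Cl: 300.4 / 0.586 = 512.6 g.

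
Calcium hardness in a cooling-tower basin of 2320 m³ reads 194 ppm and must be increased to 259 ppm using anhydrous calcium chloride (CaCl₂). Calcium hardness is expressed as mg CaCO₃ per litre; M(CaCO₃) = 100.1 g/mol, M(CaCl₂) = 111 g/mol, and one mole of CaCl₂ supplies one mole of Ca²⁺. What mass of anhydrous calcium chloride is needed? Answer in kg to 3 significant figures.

167 kg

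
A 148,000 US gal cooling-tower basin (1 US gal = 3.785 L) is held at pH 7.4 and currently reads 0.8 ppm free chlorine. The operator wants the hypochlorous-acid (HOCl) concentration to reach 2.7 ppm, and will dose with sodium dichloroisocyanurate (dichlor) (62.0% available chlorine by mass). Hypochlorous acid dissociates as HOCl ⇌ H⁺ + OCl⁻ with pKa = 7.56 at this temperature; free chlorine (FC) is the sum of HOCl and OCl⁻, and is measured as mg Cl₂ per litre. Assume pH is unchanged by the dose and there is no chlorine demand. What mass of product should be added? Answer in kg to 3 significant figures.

3.40 kg

Volume: 148,000 US gal × 3.785 L/gal = 560,180 L.
[OCl⁻]/[HOCl] = 10^(pH − pKa) = 10^(7.4 − 7.56) = 0.6918; fraction as HOCl = 1/(1 + 0.6918) = 0.5911.
Free chlorine required for 2.7 ppm HOCl: 2.7 / 0.5911 = 4.568 ppm.
FC to add: 4.568 − 0.8 = 3.768 mg/L as Cl₂.
Cl₂ equivalent: 3.768 mg/L × 560,180 L = 2111 g.
Product at 62.0% available Cl: 2111 / 0.62 = 3404 g.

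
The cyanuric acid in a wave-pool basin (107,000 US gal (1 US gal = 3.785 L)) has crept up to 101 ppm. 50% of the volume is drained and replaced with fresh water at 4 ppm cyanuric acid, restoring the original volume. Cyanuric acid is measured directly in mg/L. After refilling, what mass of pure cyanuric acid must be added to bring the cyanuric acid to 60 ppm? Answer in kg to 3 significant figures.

3.04 kg

Volume: 107,000 US gal × 3.785 L/gal = 404,995 L.
After draining 50% and refilling: 101 × 0.50 + 4 × 0.50 = 52.5 ppm.
Deficit to target: 60 − 52.5 = 7.5 mg/L.
Mass: 7.5 mg/L × 404,995 L = 3037 g cyanuric acid.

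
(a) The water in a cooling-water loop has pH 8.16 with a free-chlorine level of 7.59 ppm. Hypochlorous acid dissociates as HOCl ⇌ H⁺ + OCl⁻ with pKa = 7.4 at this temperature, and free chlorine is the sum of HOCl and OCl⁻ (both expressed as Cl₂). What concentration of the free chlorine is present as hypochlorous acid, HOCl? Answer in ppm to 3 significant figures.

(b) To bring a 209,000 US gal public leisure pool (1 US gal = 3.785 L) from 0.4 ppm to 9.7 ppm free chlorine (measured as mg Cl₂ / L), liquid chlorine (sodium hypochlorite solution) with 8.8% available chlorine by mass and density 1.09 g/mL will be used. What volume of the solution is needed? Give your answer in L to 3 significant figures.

(a) 1.12 ppm; (b) 76.7 L

(a) [OCl⁻]/[HOCl] = 10^(pH − pKa) = 10^(8.16 − 7.4) = 10^0.76 = 5.754.
(a) Fraction as HOCl = 1 / (1 + 5.754) = 0.1481.
(a) HOCl = 0.1481 × 7.59 ppm = 1.124 ppm.

(b) Volume: 209,000 US gal × 3.785 L/gal = 791,065 L.
(b) Chlorine deficit: 9.7 − 0.4 = 9.3 ppm = 9.3 mg/L as Cl₂.
(b) Cl₂ equivalent needed: 9.3 mg/L × 791,065 L = 7,357,000 mg = 7357 g.
(b) Product at 8.8% available chlorine: 7357 / 0.088 = 83,600 g.
(b) Volume at density 1.09 g/mL: 83,600 g ÷ 1.09 g/mL = 76,700 mL.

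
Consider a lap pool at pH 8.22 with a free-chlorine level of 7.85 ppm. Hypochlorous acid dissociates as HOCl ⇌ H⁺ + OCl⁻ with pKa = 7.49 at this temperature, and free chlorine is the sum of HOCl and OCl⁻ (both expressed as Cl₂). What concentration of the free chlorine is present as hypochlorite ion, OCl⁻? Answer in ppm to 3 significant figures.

6.62 ppm

[OCl⁻]/[HOCl] = 10^(pH − pKa) = 10^(8.22 − 7.49) = 10^0.73 = 5.37.
Fraction as HOCl = 1 / (1 + 5.37) = 0.157.
OCl⁻ = (1 − 0.157) × 7.85 ppm = 6.618 ppm.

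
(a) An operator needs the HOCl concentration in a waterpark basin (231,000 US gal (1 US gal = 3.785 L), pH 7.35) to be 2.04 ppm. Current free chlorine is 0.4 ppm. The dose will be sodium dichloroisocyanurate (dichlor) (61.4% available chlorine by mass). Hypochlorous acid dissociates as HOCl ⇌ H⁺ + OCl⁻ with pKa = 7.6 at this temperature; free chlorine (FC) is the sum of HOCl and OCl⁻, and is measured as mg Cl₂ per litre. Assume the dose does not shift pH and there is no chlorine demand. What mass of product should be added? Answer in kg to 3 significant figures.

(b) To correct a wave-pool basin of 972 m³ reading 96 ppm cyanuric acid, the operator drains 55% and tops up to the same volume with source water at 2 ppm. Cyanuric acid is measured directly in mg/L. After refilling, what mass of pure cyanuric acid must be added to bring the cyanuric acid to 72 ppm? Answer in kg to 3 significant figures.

(a) 3.97 kg; (b) 26.9 kg

(a) Volume: 231,000 US gal × 3.785 L/gal = 874,335 L.
(a) [OCl⁻]/[HOCl] = 10^(pH − pKa) = 10^(7.35 − 7.6) = 0.5623; fraction as HOCl = 1/(1 + 0.5623) = 0.6401.
(a) Free chlorine required for 2.04 ppm HOCl: 2.04 / 0.6401 = 3.187 ppm.
(a) FC to add: 3.187 − 0.4 = 2.787 mg/L as Cl₂.
(a) Cl₂ equivalent: 2.787 mg/L × 874,335 L = 2437 g.
(a) Product at 61.4% available Cl: 2437 / 0.614 = 3969 g.

(b) Volume: 972 m³ = 972,000 L.
(b) After draining 55% and refilling: 96 × 0.45 + 2 × 0.55 = 44.3 ppm.
(b) Deficit to target: 72 − 44.3 = 27.7 mg/L.
(b) Mass: 27.7 mg/L × 972,000 L = 26,920 g cyanuric acid.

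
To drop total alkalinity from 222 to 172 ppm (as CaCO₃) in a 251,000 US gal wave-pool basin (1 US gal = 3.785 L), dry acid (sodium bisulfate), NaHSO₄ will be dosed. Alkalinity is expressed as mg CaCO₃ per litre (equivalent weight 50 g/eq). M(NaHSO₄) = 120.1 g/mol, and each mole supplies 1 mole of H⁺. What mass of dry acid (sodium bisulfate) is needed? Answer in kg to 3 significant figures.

Volume: 251,000 US gal × 3.785 L/gal = 950,035 L.
Alkalinity to neutralize: (222 − 172) = 50 mg/L as CaCO₃ × 950,035 L = 47,500 g as CaCO₃.
Equivalents of H⁺ required: 47,500 ÷ 50 g/eq = 950 eq = 950 mol NaHSO₄.
Mass of NaHSO₄: 950 × 120.1 = 114,100 g.

114 kg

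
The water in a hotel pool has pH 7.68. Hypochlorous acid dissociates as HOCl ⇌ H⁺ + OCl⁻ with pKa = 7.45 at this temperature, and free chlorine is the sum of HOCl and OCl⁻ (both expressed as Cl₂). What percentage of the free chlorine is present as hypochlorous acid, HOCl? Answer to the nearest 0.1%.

37.1%

[OCl⁻]/[HOCl] = 10^(pH − pKa) = 10^(7.68 − 7.45) = 10^0.23 = 1.698.
Fraction as HOCl = 1 / (1 + 1.698) = 0.3706.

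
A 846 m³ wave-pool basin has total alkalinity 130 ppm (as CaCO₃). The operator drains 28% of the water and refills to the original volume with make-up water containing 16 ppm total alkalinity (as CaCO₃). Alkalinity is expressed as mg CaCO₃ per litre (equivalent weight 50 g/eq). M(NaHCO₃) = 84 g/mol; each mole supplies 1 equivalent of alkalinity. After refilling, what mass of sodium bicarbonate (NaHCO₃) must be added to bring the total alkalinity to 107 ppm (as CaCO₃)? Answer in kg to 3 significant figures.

12.7 kg

Volume: 846 m³ = 846,000 L.
After draining 28% and refilling: 130 × 0.72 + 16 × 0.28 = 98.08 ppm.
Deficit to target: 107 − 98.08 = 8.92 mg/L.
As CaCO₃: 8.92 mg/L × 846,000 L = 7546 g; ÷ 50 g/eq ÷ 1 = 150.9 mol NaHCO₃.
Mass: 150.9 × 84 = 12,680 g.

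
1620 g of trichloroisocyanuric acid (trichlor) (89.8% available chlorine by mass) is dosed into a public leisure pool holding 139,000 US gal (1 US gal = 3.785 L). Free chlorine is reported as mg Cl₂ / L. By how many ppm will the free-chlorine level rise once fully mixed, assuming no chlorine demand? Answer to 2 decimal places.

2.77 ppm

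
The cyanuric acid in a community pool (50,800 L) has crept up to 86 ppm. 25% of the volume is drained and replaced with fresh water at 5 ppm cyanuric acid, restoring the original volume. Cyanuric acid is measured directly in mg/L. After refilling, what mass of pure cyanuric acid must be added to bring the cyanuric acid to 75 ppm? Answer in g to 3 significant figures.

After draining 25% and refilling: 86 × 0.75 + 5 × 0.25 = 65.75 ppm.
Deficit to target: 75 − 65.75 = 9.25 mg/L.
Mass: 9.25 mg/L × 50,800 L = 469.9 g cyanuric acid.

470 g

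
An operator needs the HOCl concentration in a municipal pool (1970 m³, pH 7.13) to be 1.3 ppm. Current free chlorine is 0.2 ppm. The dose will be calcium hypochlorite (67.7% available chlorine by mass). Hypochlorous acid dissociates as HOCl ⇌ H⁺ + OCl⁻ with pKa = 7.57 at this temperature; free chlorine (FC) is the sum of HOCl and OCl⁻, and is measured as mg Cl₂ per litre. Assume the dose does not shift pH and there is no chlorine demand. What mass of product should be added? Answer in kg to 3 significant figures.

Volume: 1970 m³ = 1,970,000 L.
[OCl⁻]/[HOCl] = 10^(pH − pKa) = 10^(7.13 − 7.57) = 0.3631; fraction as HOCl = 1/(1 + 0.3631) = 0.7336.
Free chlorine required for 1.3 ppm HOCl: 1.3 / 0.7336 = 1.772 ppm.
FC to add: 1.772 − 0.2 = 1.572 mg/L as Cl₂.
Cl₂ equivalent: 1.572 mg/L × 1,970,000 L = 3097 g.
Product at 67.7% available Cl: 3097 / 0.677 = 4574 g.

4.57 kg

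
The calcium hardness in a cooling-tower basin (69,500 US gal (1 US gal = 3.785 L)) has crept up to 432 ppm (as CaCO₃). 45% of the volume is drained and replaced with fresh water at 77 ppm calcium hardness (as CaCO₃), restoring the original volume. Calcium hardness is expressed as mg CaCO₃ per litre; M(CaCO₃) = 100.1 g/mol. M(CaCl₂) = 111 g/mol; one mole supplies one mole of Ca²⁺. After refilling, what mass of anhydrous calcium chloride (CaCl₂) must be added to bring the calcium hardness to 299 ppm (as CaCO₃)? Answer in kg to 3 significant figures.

7.80 kg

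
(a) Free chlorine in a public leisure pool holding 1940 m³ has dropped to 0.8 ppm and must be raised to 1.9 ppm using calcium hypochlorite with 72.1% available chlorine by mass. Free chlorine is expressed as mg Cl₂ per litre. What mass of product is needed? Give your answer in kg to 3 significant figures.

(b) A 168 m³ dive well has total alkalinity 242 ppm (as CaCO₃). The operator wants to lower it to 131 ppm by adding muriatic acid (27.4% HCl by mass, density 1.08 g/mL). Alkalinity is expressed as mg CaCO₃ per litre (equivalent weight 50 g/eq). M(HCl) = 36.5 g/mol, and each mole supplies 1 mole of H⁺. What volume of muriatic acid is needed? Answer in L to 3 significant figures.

(a) 2.96 kg; (b) 46.0 L

(a) Volume: 1940 m³ = 1,940,000 L.
(a) Chlorine deficit: 1.9 − 0.8 = 1.1 ppm = 1.1 mg/L as Cl₂.
(a) Cl₂ equivalent needed: 1.1 mg/L × 1,940,000 L = 2,134,000 mg = 2134 g.
(a) Product at 72.1% available chlorine: 2134 / 0.721 = 2960 g.

(b) Volume: 168 m³ = 168,000 L.
(b) Alkalinity to neutralize: (242 − 131) = 111 mg/L as CaCO₃ × 168,000 L = 18,650 g as CaCO₃.
(b) Equivalents of H⁺ required: 18,650 ÷ 50 g/eq = 373 eq = 373 mol HCl.
(b) Mass of HCl: 373 × 36.5 = 13,610 g.
(b) Mass of 27.4% solution: 13,610 / 0.274 = 49,680 g.
(b) Volume: 49,680 g ÷ 1.08 g/mL = 46,000 mL.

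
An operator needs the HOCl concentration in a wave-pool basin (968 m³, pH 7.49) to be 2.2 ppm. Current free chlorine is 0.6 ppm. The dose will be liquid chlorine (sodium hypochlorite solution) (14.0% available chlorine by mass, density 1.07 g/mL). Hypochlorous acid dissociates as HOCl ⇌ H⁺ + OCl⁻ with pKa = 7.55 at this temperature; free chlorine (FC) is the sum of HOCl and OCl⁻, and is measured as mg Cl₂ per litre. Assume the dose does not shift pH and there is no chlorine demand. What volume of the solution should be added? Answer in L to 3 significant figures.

Volume: 968 m³ = 968,000 L.
[OCl⁻]/[HOCl] = 10^(pH − pKa) = 10^(7.49 − 7.55) = 0.871; fraction as HOCl = 1/(1 + 0.871) = 0.5345.
Free chlorine required for 2.2 ppm HOCl: 2.2 / 0.5345 = 4.116 ppm.
FC to add: 4.116 − 0.6 = 3.516 mg/L as Cl₂.
Cl₂ equivalent: 3.516 mg/L × 968,000 L = 3404 g.
Product at 14.0% available Cl: 3404 / 0.14 = 24,310 g.
Volume: 24,310 g ÷ 1.07 g/mL = 22,720 mL.

22.7 L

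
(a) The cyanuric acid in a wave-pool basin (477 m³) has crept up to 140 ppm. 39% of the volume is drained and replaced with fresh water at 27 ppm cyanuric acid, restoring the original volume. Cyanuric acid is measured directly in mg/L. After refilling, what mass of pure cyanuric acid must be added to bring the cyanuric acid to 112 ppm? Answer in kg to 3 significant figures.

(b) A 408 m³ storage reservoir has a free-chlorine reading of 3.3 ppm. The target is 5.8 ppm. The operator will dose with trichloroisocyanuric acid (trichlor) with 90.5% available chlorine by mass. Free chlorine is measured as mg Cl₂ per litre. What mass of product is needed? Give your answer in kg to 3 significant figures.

(a) Volume: 477 m³ = 477,000 L.
(a) After draining 39% and refilling: 140 × 0.61 + 27 × 0.39 = 95.93 ppm.
(a) Deficit to target: 112 − 95.93 = 16.07 mg/L.
(a) Mass: 16.07 mg/L × 477,000 L = 7665 g cyanuric acid.

(b) Volume: 408 m³ = 408,000 L.
(b) Chlorine deficit: 5.8 − 3.3 = 2.5 ppm = 2.5 mg/L as Cl₂.
(b) Cl₂ equivalent needed: 2.5 mg/L × 408,000 L = 1,020,000 mg = 1020 g.
(b) Product at 90.5% available chlorine: 1020 / 0.905 = 1127 g.

(a) 7.67 kg; (b) 1.13 kg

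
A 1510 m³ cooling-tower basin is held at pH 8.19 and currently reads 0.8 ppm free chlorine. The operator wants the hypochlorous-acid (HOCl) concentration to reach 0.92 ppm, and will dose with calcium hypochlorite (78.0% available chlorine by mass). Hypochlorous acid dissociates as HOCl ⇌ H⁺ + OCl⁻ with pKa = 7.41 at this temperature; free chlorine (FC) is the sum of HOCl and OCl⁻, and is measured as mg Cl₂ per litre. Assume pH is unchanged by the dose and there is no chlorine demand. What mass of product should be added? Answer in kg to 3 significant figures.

11.0 kg

Volume: 1510 m³ = 1,510,000 L.
[OCl⁻]/[HOCl] = 10^(pH − pKa) = 10^(8.19 − 7.41) = 6.026; fraction as HOCl = 1/(1 + 6.026) = 0.1423.
Free chlorine required for 0.92 ppm HOCl: 0.92 / 0.1423 = 6.464 ppm.
FC to add: 6.464 − 0.8 = 5.664 mg/L as Cl₂.
Cl₂ equivalent: 5.664 mg/L × 1,510,000 L = 8552 g.
Product at 78.0% available Cl: 8552 / 0.78 = 10,960 g.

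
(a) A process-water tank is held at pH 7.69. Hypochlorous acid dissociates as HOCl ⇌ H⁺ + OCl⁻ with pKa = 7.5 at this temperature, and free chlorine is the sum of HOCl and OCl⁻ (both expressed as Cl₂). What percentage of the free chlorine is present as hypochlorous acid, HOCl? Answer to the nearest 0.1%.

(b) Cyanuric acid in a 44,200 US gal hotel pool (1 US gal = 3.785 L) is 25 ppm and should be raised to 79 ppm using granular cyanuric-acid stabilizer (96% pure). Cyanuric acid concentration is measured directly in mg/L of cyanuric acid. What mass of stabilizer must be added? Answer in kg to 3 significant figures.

(a) 39.2%; (b) 9.41 kg

(a) [OCl⁻]/[HOCl] = 10^(pH − pKa) = 10^(7.69 − 7.5) = 10^0.19 = 1.549.
(a) Fraction as HOCl = 1 / (1 + 1.549) = 0.3923.

(b) Volume: 44,200 US gal × 3.785 L/gal = 167,297 L.
(b) CYA to add: (79 − 25) = 54 mg/L × 167,297 L = 9034 g cyanuric acid.
(b) At 96% purity: 9034 / 0.96 = 9410 g product.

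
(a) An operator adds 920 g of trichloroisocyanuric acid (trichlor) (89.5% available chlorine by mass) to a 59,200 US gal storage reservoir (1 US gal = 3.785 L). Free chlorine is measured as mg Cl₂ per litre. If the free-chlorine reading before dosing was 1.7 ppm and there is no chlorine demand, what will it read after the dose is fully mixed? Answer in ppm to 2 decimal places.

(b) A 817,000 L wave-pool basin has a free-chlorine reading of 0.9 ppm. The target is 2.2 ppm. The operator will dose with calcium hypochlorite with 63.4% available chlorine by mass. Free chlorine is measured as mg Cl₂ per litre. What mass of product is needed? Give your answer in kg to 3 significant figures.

(a) Volume: 59,200 US gal × 3.785 L/gal = 224,072 L.
(a) Available chlorine delivered: 920 g × 0.895 = 823.4 g as Cl₂.
(a) Concentration rise: 823.4 g / 224,072 L = 3.675 mg/L = 3.67 ppm.
(a) Final FC: 1.7 + 3.67 = 5.37 ppm.

(b) Chlorine deficit: 2.2 − 0.9 = 1.3 ppm = 1.3 mg/L as Cl₂.
(b) Cl₂ equivalent needed: 1.3 mg/L × 817,000 L = 1,062,000 mg = 1062 g.
(b) Product at 63.4% available chlorine: 1062 / 0.634 = 1675 g.

(a) 5.37 ppm; (b) 1.68 kg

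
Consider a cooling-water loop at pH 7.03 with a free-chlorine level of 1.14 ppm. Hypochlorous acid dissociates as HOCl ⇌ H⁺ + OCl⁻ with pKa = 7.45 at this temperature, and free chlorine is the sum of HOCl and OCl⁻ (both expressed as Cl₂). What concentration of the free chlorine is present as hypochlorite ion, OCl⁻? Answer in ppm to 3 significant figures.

[OCl⁻]/[HOCl] = 10^(pH − pKa) = 10^(7.03 − 7.45) = 10^-0.42 = 0.3802.
Fraction as HOCl = 1 / (1 + 0.3802) = 0.7245.
OCl⁻ = (1 − 0.7245) × 1.14 ppm = 0.314 ppm.

0.314 ppm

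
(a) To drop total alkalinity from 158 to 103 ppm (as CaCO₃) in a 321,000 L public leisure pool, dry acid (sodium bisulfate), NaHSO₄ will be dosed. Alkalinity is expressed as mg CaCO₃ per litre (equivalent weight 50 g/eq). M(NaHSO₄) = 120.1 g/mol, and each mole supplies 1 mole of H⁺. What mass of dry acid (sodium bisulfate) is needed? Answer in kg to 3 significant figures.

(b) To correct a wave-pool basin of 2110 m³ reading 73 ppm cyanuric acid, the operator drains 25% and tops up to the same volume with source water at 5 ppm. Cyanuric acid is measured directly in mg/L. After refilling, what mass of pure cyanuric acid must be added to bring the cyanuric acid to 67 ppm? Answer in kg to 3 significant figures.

(a) 42.4 kg; (b) 23.2 kg

(a) Alkalinity to neutralize: (158 − 103) = 55 mg/L as CaCO₃ × 321,000 L = 17,660 g as CaCO₃.
(a) Equivalents of H⁺ required: 17,660 ÷ 50 g/eq = 353.1 eq = 353.1 mol NaHSO₄.
(a) Mass of NaHSO₄: 353.1 × 120.1 = 42,410 g.

(b) Volume: 2110 m³ = 2,110,000 L.
(b) After draining 25% and refilling: 73 × 0.75 + 5 × 0.25 = 56 ppm.
(b) Deficit to target: 67 − 56 = 11 mg/L.
(b) Mass: 11 mg/L × 2,110,000 L = 23,210 g cyanuric acid.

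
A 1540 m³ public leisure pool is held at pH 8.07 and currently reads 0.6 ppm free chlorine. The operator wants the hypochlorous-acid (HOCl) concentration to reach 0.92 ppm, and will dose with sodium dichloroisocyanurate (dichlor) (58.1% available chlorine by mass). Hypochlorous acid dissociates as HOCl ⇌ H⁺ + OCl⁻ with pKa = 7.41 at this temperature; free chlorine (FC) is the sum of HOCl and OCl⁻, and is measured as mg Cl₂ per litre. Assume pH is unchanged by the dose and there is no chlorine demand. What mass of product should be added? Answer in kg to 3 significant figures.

12.0 kg

Volume: 1540 m³ = 1,540,000 L.
[OCl⁻]/[HOCl] = 10^(pH − pKa) = 10^(8.07 − 7.41) = 4.571; fraction as HOCl = 1/(1 + 4.571) = 0.1795.
Free chlorine required for 0.92 ppm HOCl: 0.92 / 0.1795 = 5.125 ppm.
FC to add: 5.125 − 0.6 = 4.525 mg/L as Cl₂.
Cl₂ equivalent: 4.525 mg/L × 1,540,000 L = 6969 g.
Product at 58.1% available Cl: 6969 / 0.581 = 11,990 g.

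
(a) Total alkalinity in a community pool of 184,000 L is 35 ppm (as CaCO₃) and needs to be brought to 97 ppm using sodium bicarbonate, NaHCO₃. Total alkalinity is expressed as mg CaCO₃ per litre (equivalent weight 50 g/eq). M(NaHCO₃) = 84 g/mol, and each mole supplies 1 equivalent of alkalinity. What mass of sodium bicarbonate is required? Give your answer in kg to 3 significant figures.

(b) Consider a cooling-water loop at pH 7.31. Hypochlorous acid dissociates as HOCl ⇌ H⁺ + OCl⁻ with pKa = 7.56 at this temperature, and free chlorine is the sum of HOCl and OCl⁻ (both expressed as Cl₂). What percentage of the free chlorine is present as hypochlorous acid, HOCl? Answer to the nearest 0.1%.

(a) 19.2 kg; (b) 64.0%

(a) Alkalinity to add: (97 − 35) = 62 mg/L as CaCO₃ × 184,000 L = 11,410 g as CaCO₃.
(a) Equivalents: 11,410 g ÷ 50 g/eq = 228.2 eq.
(a) NaHCO₃ supplies 1 eq per mole → 228.2 mol.
(a) Mass: 228.2 mol × 84 g/mol = 19,170 g.

(b) [OCl⁻]/[HOCl] = 10^(pH − pKa) = 10^(7.31 − 7.56) = 10^-0.25 = 0.5623.
(b) Fraction as HOCl = 1 / (1 + 0.5623) = 0.6401.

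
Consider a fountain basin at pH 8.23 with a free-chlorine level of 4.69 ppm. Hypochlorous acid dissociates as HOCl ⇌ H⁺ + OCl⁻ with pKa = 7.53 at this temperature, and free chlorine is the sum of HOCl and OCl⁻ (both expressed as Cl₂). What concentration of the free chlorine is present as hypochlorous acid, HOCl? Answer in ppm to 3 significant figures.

0.780 ppm

[OCl⁻]/[HOCl] = 10^(pH − pKa) = 10^(8.23 − 7.53) = 10^0.70 = 5.012.
Fraction as HOCl = 1 / (1 + 5.012) = 0.1663.
HOCl = 0.1663 × 4.69 ppm = 0.7801 ppm.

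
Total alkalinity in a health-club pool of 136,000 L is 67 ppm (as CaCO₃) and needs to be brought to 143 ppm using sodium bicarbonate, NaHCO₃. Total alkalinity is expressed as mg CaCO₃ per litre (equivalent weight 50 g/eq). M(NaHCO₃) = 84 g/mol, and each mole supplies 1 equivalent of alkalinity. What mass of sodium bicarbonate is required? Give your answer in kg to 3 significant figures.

17.4 kg

Alkalinity to add: (143 − 67) = 76 mg/L as CaCO₃ × 136,000 L = 10,340 g as CaCO₃.
Equivalents: 10,340 g ÷ 50 g/eq = 206.7 eq.
NaHCO₃ supplies 1 eq per mole → 206.7 mol.
Mass: 206.7 mol × 84 g/mol = 17,360 g.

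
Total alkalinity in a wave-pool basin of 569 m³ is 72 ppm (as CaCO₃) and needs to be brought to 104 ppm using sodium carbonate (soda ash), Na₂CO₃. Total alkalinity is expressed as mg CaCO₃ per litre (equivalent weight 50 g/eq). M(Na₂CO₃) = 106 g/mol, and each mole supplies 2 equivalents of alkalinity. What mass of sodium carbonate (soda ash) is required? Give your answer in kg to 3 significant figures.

Volume: 569 m³ = 569,000 L.
Alkalinity to add: (104 − 72) = 32 mg/L as CaCO₃ × 569,000 L = 18,210 g as CaCO₃.
Equivalents: 18,210 g ÷ 50 g/eq = 364.2 eq.
Each mole of Na₂CO₃ supplies 2 eq, so 364.2 / 2 = 182.1 mol.
Mass: 182.1 mol × 106 g/mol = 19,300 g.

19.3 kg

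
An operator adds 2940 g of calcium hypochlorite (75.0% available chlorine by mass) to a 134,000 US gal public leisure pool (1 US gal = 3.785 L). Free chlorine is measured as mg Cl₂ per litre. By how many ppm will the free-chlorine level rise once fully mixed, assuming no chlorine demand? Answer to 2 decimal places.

4.35 ppm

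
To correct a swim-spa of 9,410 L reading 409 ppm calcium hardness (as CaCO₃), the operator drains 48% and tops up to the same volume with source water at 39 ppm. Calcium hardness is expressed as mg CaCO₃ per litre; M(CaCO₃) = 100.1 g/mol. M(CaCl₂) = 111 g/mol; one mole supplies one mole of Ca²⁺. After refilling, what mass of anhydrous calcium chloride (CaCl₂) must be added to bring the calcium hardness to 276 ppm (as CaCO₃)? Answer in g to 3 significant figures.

After draining 48% and refilling: 409 × 0.52 + 39 × 0.48 = 231.4 ppm.
Deficit to target: 276 − 231.4 = 44.6 mg/L.
As CaCO₃: 44.6 mg/L × 9,410 L = 419.7 g; ÷ 100.1 = 4.193 mol Ca²⁺.
Mass: 4.193 × 111 = 465.4 g.

465 g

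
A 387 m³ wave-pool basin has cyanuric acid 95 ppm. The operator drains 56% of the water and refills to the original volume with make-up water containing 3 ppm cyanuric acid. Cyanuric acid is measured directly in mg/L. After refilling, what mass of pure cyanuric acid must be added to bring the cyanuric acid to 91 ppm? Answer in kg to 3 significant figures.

Volume: 387 m³ = 387,000 L.
After draining 56% and refilling: 95 × 0.44 + 3 × 0.56 = 43.48 ppm.
Deficit to target: 91 − 43.48 = 47.52 mg/L.
Mass: 47.52 mg/L × 387,000 L = 18,390 g cyanuric acid.

18.4 kg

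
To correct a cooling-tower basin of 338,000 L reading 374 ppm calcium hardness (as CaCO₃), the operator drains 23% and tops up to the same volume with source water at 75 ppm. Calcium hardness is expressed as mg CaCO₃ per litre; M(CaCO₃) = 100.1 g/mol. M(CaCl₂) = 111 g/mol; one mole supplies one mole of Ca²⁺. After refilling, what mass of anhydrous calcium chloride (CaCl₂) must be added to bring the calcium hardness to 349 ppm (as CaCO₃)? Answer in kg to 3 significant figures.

After draining 23% and refilling: 374 × 0.77 + 75 × 0.23 = 305.23 ppm.
Deficit to target: 349 − 305.23 = 43.77 mg/L.
As CaCO₃: 43.77 mg/L × 338,000 L = 14,790 g; ÷ 100.1 = 147.8 mol Ca²⁺.
Mass: 147.8 × 111 = 16,410 g.

16.4 kg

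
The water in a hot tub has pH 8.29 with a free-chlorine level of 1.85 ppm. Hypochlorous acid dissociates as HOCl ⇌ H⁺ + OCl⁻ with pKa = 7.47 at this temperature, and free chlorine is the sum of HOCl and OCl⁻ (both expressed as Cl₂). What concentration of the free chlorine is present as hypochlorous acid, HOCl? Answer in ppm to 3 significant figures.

[OCl⁻]/[HOCl] = 10^(pH − pKa) = 10^(8.29 − 7.47) = 10^0.82 = 6.607.
Fraction as HOCl = 1 / (1 + 6.607) = 0.1315.
HOCl = 0.1315 × 1.85 ppm = 0.2432 ppm.

0.243 ppm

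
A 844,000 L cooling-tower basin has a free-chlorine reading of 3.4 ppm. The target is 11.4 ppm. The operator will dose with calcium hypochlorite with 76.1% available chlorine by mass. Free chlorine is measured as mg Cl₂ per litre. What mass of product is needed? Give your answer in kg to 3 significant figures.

8.87 kg

Chlorine deficit: 11.4 − 3.4 = 8 ppm = 8 mg/L as Cl₂.
Cl₂ equivalent needed: 8 mg/L × 844,000 L = 6,752,000 mg = 6752 g.
Product at 76.1% available chlorine: 6752 / 0.761 = 8873 g.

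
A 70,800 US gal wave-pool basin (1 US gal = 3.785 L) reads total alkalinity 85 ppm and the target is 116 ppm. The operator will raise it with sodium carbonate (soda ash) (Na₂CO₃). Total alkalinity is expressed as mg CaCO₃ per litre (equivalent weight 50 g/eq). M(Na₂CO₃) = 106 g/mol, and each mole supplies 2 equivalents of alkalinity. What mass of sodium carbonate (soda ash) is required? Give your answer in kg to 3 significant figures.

8.81 kg

Volume: 70,800 US gal × 3.785 L/gal = 267,978 L.
Alkalinity to add: (116 − 85) = 31 mg/L as CaCO₃ × 267,978 L = 8307 g as CaCO₃.
Equivalents: 8307 g ÷ 50 g/eq = 166.1 eq.
Each mole of Na₂CO₃ supplies 2 eq, so 166.1 / 2 = 83.07 mol.
Mass: 83.07 mol × 106 g/mol = 8806 g.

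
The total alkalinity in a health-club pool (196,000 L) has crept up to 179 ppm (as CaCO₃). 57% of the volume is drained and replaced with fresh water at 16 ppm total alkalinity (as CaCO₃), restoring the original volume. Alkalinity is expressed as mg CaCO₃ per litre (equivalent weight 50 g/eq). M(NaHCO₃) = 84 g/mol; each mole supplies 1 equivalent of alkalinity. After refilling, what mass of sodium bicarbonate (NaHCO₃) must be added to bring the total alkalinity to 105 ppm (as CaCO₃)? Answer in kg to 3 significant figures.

After draining 57% and refilling: 179 × 0.43 + 16 × 0.57 = 86.09 ppm.
Deficit to target: 105 − 86.09 = 18.91 mg/L.
As CaCO₃: 18.91 mg/L × 196,000 L = 3706 g; ÷ 50 g/eq ÷ 1 = 74.13 mol NaHCO₃.
Mass: 74.13 × 84 = 6227 g.

6.23 kg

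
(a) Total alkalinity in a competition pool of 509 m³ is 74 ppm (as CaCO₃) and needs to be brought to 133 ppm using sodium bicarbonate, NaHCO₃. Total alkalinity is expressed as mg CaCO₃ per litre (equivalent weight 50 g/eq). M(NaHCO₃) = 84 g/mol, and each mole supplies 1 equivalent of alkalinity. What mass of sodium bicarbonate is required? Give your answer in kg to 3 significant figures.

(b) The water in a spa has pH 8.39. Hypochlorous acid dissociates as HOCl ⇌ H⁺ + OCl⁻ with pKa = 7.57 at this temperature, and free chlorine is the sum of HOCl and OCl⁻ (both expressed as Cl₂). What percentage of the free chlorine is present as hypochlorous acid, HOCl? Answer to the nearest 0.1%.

(a) 50.5 kg; (b) 13.1%

(a) Volume: 509 m³ = 509,000 L.
(a) Alkalinity to add: (133 − 74) = 59 mg/L as CaCO₃ × 509,000 L = 30,030 g as CaCO₃.
(a) Equivalents: 30,030 g ÷ 50 g/eq = 600.6 eq.
(a) NaHCO₃ supplies 1 eq per mole → 600.6 mol.
(a) Mass: 600.6 mol × 84 g/mol = 50,450 g.

(b) [OCl⁻]/[HOCl] = 10^(pH − pKa) = 10^(8.39 − 7.57) = 10^0.82 = 6.607.
(b) Fraction as HOCl = 1 / (1 + 6.607) = 0.1315.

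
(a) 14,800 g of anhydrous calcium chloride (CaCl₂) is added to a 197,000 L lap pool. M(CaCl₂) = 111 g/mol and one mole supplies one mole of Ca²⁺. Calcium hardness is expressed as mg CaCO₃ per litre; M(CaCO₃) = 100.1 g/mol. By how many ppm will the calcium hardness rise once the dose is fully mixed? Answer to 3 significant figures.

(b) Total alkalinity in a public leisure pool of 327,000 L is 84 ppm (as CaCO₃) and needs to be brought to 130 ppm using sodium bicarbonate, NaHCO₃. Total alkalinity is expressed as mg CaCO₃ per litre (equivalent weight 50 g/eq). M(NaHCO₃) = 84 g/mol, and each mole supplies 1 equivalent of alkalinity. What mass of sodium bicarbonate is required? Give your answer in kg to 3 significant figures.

(a) 67.7 ppm; (b) 25.3 kg

(a) Moles of Ca²⁺: 14,800 g ÷ 111 g/mol = 133.3 mol.
(a) As CaCO₃: 133.3 mol × 100.1 g/mol = 13,350 g.
(a) Rise: 13,350 g / 197,000 L × 1000 = 67.75 mg/L.

(b) Alkalinity to add: (130 − 84) = 46 mg/L as CaCO₃ × 327,000 L = 15,040 g as CaCO₃.
(b) Equivalents: 15,040 g ÷ 50 g/eq = 300.8 eq.
(b) NaHCO₃ supplies 1 eq per mole → 300.8 mol.
(b) Mass: 300.8 mol × 84 g/mol = 25,270 g.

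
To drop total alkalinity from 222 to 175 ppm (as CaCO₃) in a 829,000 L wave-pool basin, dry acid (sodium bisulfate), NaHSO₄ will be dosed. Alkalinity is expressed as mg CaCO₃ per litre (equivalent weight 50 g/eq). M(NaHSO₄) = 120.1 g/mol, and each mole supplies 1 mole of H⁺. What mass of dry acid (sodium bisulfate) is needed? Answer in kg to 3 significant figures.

Alkalinity to neutralize: (222 − 175) = 47 mg/L as CaCO₃ × 829,000 L = 38,960 g as CaCO₃.
Equivalents of H⁺ required: 38,960 ÷ 50 g/eq = 779.3 eq = 779.3 mol NaHSO₄.
Mass of NaHSO₄: 779.3 × 120.1 = 93,590 g.

93.6 kg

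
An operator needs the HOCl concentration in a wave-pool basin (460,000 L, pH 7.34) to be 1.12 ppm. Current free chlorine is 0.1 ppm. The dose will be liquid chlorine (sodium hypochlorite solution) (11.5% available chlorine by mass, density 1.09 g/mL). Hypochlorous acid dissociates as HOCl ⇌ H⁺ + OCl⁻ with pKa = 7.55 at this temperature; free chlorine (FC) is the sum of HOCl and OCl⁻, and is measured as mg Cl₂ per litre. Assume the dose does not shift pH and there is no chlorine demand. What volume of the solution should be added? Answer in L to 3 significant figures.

6.28 L

[OCl⁻]/[HOCl] = 10^(pH − pKa) = 10^(7.34 − 7.55) = 0.6166; fraction as HOCl = 1/(1 + 0.6166) = 0.6186.
Free chlorine required for 1.12 ppm HOCl: 1.12 / 0.6186 = 1.811 ppm.
FC to add: 1.811 − 0.1 = 1.711 mg/L as Cl₂.
Cl₂ equivalent: 1.711 mg/L × 460,000 L = 786.9 g.
Product at 11.5% available Cl: 786.9 / 0.115 = 6842 g.
Volume: 6842 g ÷ 1.09 g/mL = 6277 mL.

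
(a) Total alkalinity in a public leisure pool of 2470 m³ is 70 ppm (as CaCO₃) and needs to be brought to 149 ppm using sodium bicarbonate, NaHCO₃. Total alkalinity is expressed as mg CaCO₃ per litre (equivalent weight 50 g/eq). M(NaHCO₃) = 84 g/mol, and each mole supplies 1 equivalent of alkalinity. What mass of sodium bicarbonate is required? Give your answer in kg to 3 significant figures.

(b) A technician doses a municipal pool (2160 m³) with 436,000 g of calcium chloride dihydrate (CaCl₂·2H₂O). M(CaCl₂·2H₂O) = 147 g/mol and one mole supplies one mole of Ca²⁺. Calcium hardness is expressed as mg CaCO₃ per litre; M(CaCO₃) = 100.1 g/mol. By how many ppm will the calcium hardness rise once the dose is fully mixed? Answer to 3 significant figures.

(a) Volume: 2470 m³ = 2,470,000 L.
(a) Alkalinity to add: (149 − 70) = 79 mg/L as CaCO₃ × 2,470,000 L = 195,100 g as CaCO₃.
(a) Equivalents: 195,100 g ÷ 50 g/eq = 3903 eq.
(a) NaHCO₃ supplies 1 eq per mole → 3903 mol.
(a) Mass: 3903 mol × 84 g/mol = 327,800 g.

(b) Volume: 2160 m³ = 2,160,000 L.
(b) Moles of Ca²⁺: 436,000 g ÷ 147 g/mol = 2966 mol.
(b) As CaCO₃: 2966 mol × 100.1 g/mol = 296,900 g.
(b) Rise: 296,900 g / 2,160,000 L × 1000 = 137.5 mg/L.

(a) 328 kg; (b) 137 ppm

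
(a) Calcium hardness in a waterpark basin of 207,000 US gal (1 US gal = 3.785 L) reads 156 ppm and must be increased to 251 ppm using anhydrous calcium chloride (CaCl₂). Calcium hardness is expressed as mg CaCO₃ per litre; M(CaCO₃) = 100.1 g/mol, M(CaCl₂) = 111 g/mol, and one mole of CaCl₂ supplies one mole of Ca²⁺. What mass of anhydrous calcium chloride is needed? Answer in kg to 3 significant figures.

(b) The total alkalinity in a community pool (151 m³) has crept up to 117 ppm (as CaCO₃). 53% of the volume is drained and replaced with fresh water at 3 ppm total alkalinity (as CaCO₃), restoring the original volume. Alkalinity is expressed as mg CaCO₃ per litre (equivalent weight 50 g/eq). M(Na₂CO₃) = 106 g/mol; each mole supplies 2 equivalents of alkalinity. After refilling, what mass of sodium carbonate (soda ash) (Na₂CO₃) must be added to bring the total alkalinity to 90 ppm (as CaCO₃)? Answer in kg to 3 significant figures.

(a) 82.5 kg; (b) 5.35 kg

(a) Volume: 207,000 US gal × 3.785 L/gal = 783,495 L.
(a) Hardness to add: (251 − 156) = 95 mg/L as CaCO₃ × 783,495 L = 74,430 g as CaCO₃.
(a) Moles of Ca²⁺ (1 mol Ca²⁺ ≡ 1 mol CaCO₃): 74,430 / 100.1 g/mol = 743.6 mol.
(a) Mass of CaCl₂: 743.6 × 111 = 82,540 g.

(b) Volume: 151 m³ = 151,000 L.
(b) After draining 53% and refilling: 117 × 0.47 + 3 × 0.53 = 56.58 ppm.
(b) Deficit to target: 90 − 56.58 = 33.42 mg/L.
(b) As CaCO₃: 33.42 mg/L × 151,000 L = 5046 g; ÷ 50 g/eq ÷ 2 = 50.46 mol Na₂CO₃.
(b) Mass: 50.46 × 106 = 5349 g.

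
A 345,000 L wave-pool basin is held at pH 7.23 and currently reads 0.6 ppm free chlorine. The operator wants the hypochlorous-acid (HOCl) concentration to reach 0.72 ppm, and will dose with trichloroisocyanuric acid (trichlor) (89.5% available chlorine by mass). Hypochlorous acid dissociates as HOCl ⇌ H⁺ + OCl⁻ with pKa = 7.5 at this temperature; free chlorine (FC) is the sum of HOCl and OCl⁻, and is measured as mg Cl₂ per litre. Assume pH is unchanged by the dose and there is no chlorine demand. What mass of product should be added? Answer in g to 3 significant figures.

195 g

[OCl⁻]/[HOCl] = 10^(pH − pKa) = 10^(7.23 − 7.5) = 0.537; fraction as HOCl = 1/(1 + 0.537) = 0.6506.
Free chlorine required for 0.72 ppm HOCl: 0.72 / 0.6506 = 1.107 ppm.
FC to add: 1.107 − 0.6 = 0.5067 mg/L as Cl₂.
Cl₂ equivalent: 0.5067 mg/L × 345,000 L = 174.8 g.
Product at 89.5% available Cl: 174.8 / 0.895 = 195.3 g.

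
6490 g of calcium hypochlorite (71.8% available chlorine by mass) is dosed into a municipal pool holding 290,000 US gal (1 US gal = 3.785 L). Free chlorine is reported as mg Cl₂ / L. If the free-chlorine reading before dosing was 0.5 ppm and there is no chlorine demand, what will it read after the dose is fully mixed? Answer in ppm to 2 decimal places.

Volume: 290,000 US gal × 3.785 L/gal = 1,097,650 L.
Available chlorine delivered: 6490 g × 0.718 = 4660 g as Cl₂.
Concentration rise: 4660 g / 1,097,650 L = 4.245 mg/L = 4.25 ppm.
Final FC: 0.5 + 4.25 = 4.75 ppm.

4.75 ppm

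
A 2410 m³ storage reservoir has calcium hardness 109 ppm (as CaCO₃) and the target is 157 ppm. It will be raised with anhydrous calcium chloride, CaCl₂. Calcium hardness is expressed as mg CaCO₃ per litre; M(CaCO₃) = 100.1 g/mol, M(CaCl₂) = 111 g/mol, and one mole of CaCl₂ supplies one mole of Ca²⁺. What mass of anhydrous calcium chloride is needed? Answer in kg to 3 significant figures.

Volume: 2410 m³ = 2,410,000 L.
Hardness to add: (157 − 109) = 48 mg/L as CaCO₃ × 2,410,000 L = 115,700 g as CaCO₃.
Moles of Ca²⁺ (1 mol Ca²⁺ ≡ 1 mol CaCO₃): 115,700 / 100.1 g/mol = 1156 mol.
Mass of CaCl₂: 1156 × 111 = 128,300 g.

128 kg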